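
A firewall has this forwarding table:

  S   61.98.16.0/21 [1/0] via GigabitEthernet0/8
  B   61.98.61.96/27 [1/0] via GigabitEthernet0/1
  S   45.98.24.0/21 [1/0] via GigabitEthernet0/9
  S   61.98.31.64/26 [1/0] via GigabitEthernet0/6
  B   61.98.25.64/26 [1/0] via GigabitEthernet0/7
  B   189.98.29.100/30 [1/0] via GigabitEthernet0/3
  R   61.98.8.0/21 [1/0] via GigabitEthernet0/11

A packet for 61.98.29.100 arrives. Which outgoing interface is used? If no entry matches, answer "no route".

No entry's prefix contains 61.98.29.100; there is no default route.

no route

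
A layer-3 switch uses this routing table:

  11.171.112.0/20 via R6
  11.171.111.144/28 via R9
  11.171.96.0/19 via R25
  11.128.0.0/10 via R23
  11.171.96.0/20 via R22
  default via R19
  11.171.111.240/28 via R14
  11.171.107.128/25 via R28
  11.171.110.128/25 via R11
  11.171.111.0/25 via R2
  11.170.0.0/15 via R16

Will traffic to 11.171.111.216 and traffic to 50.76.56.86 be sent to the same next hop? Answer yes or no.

no

11.171.111.216: longest match 11.171.96.0/20 -> R22
50.76.56.86: longest match 0.0.0.0/0 -> R19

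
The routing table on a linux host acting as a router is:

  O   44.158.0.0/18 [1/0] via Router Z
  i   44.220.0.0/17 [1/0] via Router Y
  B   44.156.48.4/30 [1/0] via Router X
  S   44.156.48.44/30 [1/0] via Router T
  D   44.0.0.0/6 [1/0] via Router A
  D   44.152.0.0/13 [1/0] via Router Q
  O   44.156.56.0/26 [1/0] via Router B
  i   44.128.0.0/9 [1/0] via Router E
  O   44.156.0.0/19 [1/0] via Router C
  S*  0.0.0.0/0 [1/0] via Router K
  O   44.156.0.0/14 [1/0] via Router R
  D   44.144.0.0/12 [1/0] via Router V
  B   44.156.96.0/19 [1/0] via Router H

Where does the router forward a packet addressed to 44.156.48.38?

Router R

Routes whose prefix contains 44.156.48.38:
  0.0.0.0/0 (default, matches everything) -> Router K
  44.0.0.0/6 (44.0.0.0 - 47.255.255.255) -> Router A
  44.128.0.0/9 (44.128.0.0 - 44.255.255.255) -> Router E
  44.144.0.0/12 (44.144.0.0 - 44.159.255.255) -> Router V
  44.152.0.0/13 (44.152.0.0 - 44.159.255.255) -> Router Q
  44.156.0.0/14 (44.156.0.0 - 44.159.255.255) -> Router R
More-specific entries that do NOT match:
  44.156.48.4/30 (44.156.48.4 - 44.156.48.7) does not contain 44.156.48.38
  44.156.48.44/30 (44.156.48.44 - 44.156.48.47) does not contain 44.156.48.38
  44.156.56.0/26 (44.156.56.0 - 44.156.56.63) does not contain 44.156.48.38
  44.156.0.0/19 (44.156.0.0 - 44.156.31.255) does not contain 44.156.48.38
  44.156.96.0/19 (44.156.96.0 - 44.156.127.255) does not contain 44.156.48.38
  44.158.0.0/18 (44.158.0.0 - 44.158.63.255) does not contain 44.156.48.38
  44.220.0.0/17 (44.220.0.0 - 44.220.127.255) does not contain 44.156.48.38
Longest matching prefix is /14 -> next hop Router R.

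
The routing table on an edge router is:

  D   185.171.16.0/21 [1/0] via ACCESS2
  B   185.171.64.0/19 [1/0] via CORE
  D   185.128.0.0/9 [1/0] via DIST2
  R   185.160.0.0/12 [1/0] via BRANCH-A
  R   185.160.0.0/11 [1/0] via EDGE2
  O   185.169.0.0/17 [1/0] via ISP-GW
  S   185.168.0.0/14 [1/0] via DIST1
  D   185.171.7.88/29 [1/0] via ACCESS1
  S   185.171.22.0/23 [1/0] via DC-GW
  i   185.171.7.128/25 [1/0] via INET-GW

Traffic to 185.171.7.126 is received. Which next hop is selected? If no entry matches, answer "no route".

Routes whose prefix contains 185.171.7.126:
  185.128.0.0/9 (185.128.0.0 - 185.255.255.255) -> DIST2
  185.160.0.0/11 (185.160.0.0 - 185.191.255.255) -> EDGE2
  185.160.0.0/12 (185.160.0.0 - 185.175.255.255) -> BRANCH-A
  185.168.0.0/14 (185.168.0.0 - 185.171.255.255) -> DIST1
More-specific entries that do NOT match:
  185.171.7.88/29 (185.171.7.88 - 185.171.7.95) does not contain 185.171.7.126
  185.171.7.128/25 (185.171.7.128 - 185.171.7.255) does not contain 185.171.7.126
  185.171.22.0/23 (185.171.22.0 - 185.171.23.255) does not contain 185.171.7.126
  185.171.16.0/21 (185.171.16.0 - 185.171.23.255) does not contain 185.171.7.126
  185.171.64.0/19 (185.171.64.0 - 185.171.95.255) does not contain 185.171.7.126
  185.169.0.0/17 (185.169.0.0 - 185.169.127.255) does not contain 185.171.7.126
Longest matching prefix is /14 -> next hop DIST1.

DIST1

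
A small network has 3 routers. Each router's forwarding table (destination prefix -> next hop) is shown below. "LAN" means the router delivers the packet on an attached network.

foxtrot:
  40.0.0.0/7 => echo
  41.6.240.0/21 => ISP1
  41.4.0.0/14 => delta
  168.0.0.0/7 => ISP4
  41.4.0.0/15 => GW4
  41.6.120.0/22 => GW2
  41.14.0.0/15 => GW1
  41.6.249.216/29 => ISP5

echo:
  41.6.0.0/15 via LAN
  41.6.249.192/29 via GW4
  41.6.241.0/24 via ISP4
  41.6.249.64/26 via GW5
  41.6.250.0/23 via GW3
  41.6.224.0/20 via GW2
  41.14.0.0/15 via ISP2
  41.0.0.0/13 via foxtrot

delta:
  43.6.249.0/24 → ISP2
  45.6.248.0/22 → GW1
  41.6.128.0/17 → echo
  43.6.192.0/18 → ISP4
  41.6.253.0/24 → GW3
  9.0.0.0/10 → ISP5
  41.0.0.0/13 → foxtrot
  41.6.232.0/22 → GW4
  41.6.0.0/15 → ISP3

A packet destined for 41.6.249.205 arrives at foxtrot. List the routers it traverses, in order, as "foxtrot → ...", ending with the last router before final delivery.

foxtrot → delta → echo

At foxtrot: longest match for 41.6.249.205 is 41.4.0.0/14 -> delta
At delta: longest match for 41.6.249.205 is 41.6.128.0/17 -> echo
At echo: longest match for 41.6.249.205 is 41.6.0.0/15 -> LAN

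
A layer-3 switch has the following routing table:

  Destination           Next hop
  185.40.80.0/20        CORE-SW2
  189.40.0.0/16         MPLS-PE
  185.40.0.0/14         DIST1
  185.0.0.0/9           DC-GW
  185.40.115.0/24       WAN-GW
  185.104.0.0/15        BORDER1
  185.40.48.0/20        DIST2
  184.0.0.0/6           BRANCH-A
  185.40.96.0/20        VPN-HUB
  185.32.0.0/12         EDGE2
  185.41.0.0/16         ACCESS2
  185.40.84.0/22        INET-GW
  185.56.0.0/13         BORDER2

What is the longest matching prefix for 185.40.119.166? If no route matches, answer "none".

Entries matching 185.40.119.166:
  184.0.0.0/6 (184.0.0.0 - 187.255.255.255)
  185.0.0.0/9 (185.0.0.0 - 185.127.255.255)
  185.32.0.0/12 (185.32.0.0 - 185.47.255.255)
  185.40.0.0/14 (185.40.0.0 - 185.43.255.255)
Most specific is 185.40.0.0/14.

185.40.0.0/14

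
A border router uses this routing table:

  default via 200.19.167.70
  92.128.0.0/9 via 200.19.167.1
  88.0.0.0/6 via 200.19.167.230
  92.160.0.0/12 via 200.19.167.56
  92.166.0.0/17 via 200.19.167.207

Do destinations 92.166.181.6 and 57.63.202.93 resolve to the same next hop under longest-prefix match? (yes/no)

92.166.181.6: longest match 92.160.0.0/12 -> 200.19.167.56
57.63.202.93: longest match 0.0.0.0/0 -> 200.19.167.70

no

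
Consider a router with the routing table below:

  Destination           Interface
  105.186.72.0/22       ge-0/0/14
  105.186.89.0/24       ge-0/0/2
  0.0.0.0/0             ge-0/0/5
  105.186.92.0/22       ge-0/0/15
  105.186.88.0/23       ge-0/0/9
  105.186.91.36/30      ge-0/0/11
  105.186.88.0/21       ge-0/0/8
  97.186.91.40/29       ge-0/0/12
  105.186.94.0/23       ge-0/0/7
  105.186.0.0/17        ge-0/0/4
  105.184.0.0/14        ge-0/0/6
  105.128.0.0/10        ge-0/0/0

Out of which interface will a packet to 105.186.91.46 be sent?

ge-0/0/8

Routes whose prefix contains 105.186.91.46:
  0.0.0.0/0 (default, matches everything) -> ge-0/0/5
  105.128.0.0/10 (105.128.0.0 - 105.191.255.255) -> ge-0/0/0
  105.184.0.0/14 (105.184.0.0 - 105.187.255.255) -> ge-0/0/6
  105.186.0.0/17 (105.186.0.0 - 105.186.127.255) -> ge-0/0/4
  105.186.88.0/21 (105.186.88.0 - 105.186.95.255) -> ge-0/0/8
More-specific entries that do NOT match:
  105.186.91.36/30 (105.186.91.36 - 105.186.91.39) does not contain 105.186.91.46
  97.186.91.40/29 (97.186.91.40 - 97.186.91.47) does not contain 105.186.91.46
  105.186.89.0/24 (105.186.89.0 - 105.186.89.255) does not contain 105.186.91.46
  105.186.88.0/23 (105.186.88.0 - 105.186.89.255) does not contain 105.186.91.46
  105.186.94.0/23 (105.186.94.0 - 105.186.95.255) does not contain 105.186.91.46
  105.186.72.0/22 (105.186.72.0 - 105.186.75.255) does not contain 105.186.91.46
  105.186.92.0/22 (105.186.92.0 - 105.186.95.255) does not contain 105.186.91.46
Longest matching prefix is /21 -> interface ge-0/0/8.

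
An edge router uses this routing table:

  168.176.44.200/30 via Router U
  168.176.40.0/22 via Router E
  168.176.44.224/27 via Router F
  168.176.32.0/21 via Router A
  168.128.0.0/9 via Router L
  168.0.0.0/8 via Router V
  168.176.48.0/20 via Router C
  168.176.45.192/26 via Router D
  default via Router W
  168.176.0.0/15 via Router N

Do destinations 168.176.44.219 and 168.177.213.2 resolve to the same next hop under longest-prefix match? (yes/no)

168.176.44.219: longest match 168.176.0.0/15 -> Router N
168.177.213.2: longest match 168.176.0.0/15 -> Router N

yes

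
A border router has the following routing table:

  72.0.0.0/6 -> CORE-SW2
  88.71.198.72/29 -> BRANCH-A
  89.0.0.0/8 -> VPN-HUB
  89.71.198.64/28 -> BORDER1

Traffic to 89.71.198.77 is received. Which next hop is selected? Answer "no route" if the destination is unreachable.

BORDER1

Routes whose prefix contains 89.71.198.77:
  89.0.0.0/8 (89.0.0.0 - 89.255.255.255) -> VPN-HUB
  89.71.198.64/28 (89.71.198.64 - 89.71.198.79) -> BORDER1
More-specific entries that do NOT match:
  88.71.198.72/29 (88.71.198.72 - 88.71.198.79) does not contain 89.71.198.77
Longest matching prefix is /28 -> next hop BORDER1.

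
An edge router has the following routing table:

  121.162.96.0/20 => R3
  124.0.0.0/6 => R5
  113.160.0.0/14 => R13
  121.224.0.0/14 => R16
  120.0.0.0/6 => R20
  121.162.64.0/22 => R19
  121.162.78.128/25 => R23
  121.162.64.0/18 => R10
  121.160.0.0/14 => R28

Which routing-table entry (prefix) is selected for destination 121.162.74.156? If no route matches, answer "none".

121.162.64.0/18

Entries matching 121.162.74.156:
  120.0.0.0/6 (120.0.0.0 - 123.255.255.255)
  121.160.0.0/14 (121.160.0.0 - 121.163.255.255)
  121.162.64.0/18 (121.162.64.0 - 121.162.127.255)
Most specific is 121.162.64.0/18.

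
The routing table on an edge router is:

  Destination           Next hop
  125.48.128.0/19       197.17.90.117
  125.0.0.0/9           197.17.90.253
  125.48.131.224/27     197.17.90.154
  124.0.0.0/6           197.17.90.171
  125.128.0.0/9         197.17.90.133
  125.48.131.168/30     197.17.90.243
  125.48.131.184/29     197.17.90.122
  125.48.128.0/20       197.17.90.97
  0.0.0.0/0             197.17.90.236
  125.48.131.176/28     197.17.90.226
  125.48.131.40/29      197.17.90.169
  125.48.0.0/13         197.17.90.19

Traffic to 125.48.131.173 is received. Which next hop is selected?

Routes whose prefix contains 125.48.131.173:
  0.0.0.0/0 (default, matches everything) -> 197.17.90.236
  124.0.0.0/6 (124.0.0.0 - 127.255.255.255) -> 197.17.90.171
  125.0.0.0/9 (125.0.0.0 - 125.127.255.255) -> 197.17.90.253
  125.48.0.0/13 (125.48.0.0 - 125.55.255.255) -> 197.17.90.19
  125.48.128.0/19 (125.48.128.0 - 125.48.159.255) -> 197.17.90.117
  125.48.128.0/20 (125.48.128.0 - 125.48.143.255) -> 197.17.90.97
More-specific entries that do NOT match:
  125.48.131.168/30 (125.48.131.168 - 125.48.131.171) does not contain 125.48.131.173
  125.48.131.184/29 (125.48.131.184 - 125.48.131.191) does not contain 125.48.131.173
  125.48.131.40/29 (125.48.131.40 - 125.48.131.47) does not contain 125.48.131.173
  125.48.131.176/28 (125.48.131.176 - 125.48.131.191) does not contain 125.48.131.173
  125.48.131.224/27 (125.48.131.224 - 125.48.131.255) does not contain 125.48.131.173
Longest matching prefix is /20 -> next hop 197.17.90.97.

197.17.90.97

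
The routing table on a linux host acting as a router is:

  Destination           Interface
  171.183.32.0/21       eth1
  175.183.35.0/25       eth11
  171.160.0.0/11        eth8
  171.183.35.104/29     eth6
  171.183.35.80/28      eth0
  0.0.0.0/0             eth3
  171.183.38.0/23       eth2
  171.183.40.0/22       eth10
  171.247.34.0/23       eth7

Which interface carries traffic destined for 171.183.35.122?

eth1

Routes whose prefix contains 171.183.35.122:
  0.0.0.0/0 (default, matches everything) -> eth3
  171.160.0.0/11 (171.160.0.0 - 171.191.255.255) -> eth8
  171.183.32.0/21 (171.183.32.0 - 171.183.39.255) -> eth1
More-specific entries that do NOT match:
  171.183.35.104/29 (171.183.35.104 - 171.183.35.111) does not contain 171.183.35.122
  171.183.35.80/28 (171.183.35.80 - 171.183.35.95) does not contain 171.183.35.122
  175.183.35.0/25 (175.183.35.0 - 175.183.35.127) does not contain 171.183.35.122
  171.183.38.0/23 (171.183.38.0 - 171.183.39.255) does not contain 171.183.35.122
  171.247.34.0/23 (171.247.34.0 - 171.247.35.255) does not contain 171.183.35.122
  171.183.40.0/22 (171.183.40.0 - 171.183.43.255) does not contain 171.183.35.122
Longest matching prefix is /21 -> interface eth1.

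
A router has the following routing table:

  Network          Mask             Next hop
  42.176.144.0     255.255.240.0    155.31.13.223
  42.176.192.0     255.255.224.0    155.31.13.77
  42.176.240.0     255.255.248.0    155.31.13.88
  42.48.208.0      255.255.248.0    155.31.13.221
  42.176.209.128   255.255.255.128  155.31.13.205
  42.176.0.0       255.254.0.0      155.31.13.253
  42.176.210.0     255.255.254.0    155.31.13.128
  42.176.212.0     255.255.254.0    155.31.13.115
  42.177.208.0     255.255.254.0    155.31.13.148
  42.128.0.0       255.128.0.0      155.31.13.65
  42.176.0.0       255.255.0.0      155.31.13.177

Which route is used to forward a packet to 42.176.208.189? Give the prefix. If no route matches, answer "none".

42.176.192.0/19

Entries matching 42.176.208.189:
  42.128.0.0/9 (42.128.0.0 - 42.255.255.255)
  42.176.0.0/15 (42.176.0.0 - 42.177.255.255)
  42.176.0.0/16 (42.176.0.0 - 42.176.255.255)
  42.176.192.0/19 (42.176.192.0 - 42.176.223.255)
Most specific is 42.176.192.0/19.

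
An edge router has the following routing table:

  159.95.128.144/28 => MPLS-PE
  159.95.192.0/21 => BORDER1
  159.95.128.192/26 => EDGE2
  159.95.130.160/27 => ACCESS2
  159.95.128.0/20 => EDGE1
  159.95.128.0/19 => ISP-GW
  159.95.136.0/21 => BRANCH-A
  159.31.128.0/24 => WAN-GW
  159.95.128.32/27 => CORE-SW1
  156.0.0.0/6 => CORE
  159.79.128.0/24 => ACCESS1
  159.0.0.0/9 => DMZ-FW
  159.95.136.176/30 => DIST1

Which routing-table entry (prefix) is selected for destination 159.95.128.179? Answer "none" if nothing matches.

Entries matching 159.95.128.179:
  156.0.0.0/6 (156.0.0.0 - 159.255.255.255)
  159.0.0.0/9 (159.0.0.0 - 159.127.255.255)
  159.95.128.0/19 (159.95.128.0 - 159.95.159.255)
  159.95.128.0/20 (159.95.128.0 - 159.95.143.255)
Most specific is 159.95.128.0/20.

159.95.128.0/20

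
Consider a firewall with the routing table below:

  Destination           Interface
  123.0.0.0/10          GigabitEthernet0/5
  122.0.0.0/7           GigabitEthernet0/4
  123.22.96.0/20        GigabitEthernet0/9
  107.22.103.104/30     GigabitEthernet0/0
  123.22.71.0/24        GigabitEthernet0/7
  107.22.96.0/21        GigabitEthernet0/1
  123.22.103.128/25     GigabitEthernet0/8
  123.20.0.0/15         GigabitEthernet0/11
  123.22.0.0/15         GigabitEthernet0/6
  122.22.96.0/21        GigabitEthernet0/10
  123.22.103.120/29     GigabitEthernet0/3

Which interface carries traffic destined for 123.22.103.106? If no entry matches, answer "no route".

GigabitEthernet0/9

Routes whose prefix contains 123.22.103.106:
  122.0.0.0/7 (122.0.0.0 - 123.255.255.255) -> GigabitEthernet0/4
  123.0.0.0/10 (123.0.0.0 - 123.63.255.255) -> GigabitEthernet0/5
  123.22.0.0/15 (123.22.0.0 - 123.23.255.255) -> GigabitEthernet0/6
  123.22.96.0/20 (123.22.96.0 - 123.22.111.255) -> GigabitEthernet0/9
More-specific entries that do NOT match:
  107.22.103.104/30 (107.22.103.104 - 107.22.103.107) does not contain 123.22.103.106
  123.22.103.120/29 (123.22.103.120 - 123.22.103.127) does not contain 123.22.103.106
  123.22.103.128/25 (123.22.103.128 - 123.22.103.255) does not contain 123.22.103.106
  123.22.71.0/24 (123.22.71.0 - 123.22.71.255) does not contain 123.22.103.106
  107.22.96.0/21 (107.22.96.0 - 107.22.103.255) does not contain 123.22.103.106
  122.22.96.0/21 (122.22.96.0 - 122.22.103.255) does not contain 123.22.103.106
Longest matching prefix is /20 -> interface GigabitEthernet0/9.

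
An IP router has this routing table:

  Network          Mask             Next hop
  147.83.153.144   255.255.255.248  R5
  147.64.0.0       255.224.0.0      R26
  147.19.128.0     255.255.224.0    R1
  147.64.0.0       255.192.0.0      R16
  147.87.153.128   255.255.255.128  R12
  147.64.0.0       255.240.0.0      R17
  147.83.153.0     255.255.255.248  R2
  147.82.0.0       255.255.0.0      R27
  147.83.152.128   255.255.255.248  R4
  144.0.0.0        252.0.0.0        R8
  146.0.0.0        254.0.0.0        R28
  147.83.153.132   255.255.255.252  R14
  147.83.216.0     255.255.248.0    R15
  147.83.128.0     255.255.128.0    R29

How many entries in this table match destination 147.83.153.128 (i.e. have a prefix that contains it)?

5

Prefixes containing 147.83.153.128:
  144.0.0.0/6 (144.0.0.0 - 147.255.255.255)
  146.0.0.0/7 (146.0.0.0 - 147.255.255.255)
  147.64.0.0/10 (147.64.0.0 - 147.127.255.255)
  147.64.0.0/11 (147.64.0.0 - 147.95.255.255)
  147.83.128.0/17 (147.83.128.0 - 147.83.255.255)
Total matching entries: 5.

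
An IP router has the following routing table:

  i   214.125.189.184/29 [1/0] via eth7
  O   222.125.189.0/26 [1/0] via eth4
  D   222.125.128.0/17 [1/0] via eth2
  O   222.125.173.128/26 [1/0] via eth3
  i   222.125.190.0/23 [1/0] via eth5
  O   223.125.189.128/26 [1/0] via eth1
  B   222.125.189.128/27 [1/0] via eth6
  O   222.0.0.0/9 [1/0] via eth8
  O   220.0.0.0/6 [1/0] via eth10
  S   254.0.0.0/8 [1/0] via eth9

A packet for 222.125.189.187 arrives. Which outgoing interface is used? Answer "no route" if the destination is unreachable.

Routes whose prefix contains 222.125.189.187:
  220.0.0.0/6 (220.0.0.0 - 223.255.255.255) -> eth10
  222.0.0.0/9 (222.0.0.0 - 222.127.255.255) -> eth8
  222.125.128.0/17 (222.125.128.0 - 222.125.255.255) -> eth2
More-specific entries that do NOT match:
  214.125.189.184/29 (214.125.189.184 - 214.125.189.191) does not contain 222.125.189.187
  222.125.189.128/27 (222.125.189.128 - 222.125.189.159) does not contain 222.125.189.187
  222.125.189.0/26 (222.125.189.0 - 222.125.189.63) does not contain 222.125.189.187
  222.125.173.128/26 (222.125.173.128 - 222.125.173.191) does not contain 222.125.189.187
  223.125.189.128/26 (223.125.189.128 - 223.125.189.191) does not contain 222.125.189.187
  222.125.190.0/23 (222.125.190.0 - 222.125.191.255) does not contain 222.125.189.187
Longest matching prefix is /17 -> interface eth2.

eth2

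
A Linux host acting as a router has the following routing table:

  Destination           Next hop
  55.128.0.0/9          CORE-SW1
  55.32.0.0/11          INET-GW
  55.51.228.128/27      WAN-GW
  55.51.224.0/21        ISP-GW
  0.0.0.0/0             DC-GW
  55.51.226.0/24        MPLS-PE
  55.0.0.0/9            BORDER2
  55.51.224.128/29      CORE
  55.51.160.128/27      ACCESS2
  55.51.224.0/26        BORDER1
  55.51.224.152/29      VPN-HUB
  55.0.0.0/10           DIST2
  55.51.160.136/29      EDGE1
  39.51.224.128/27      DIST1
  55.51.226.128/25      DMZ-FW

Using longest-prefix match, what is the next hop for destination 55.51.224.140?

Routes whose prefix contains 55.51.224.140:
  0.0.0.0/0 (default, matches everything) -> DC-GW
  55.0.0.0/9 (55.0.0.0 - 55.127.255.255) -> BORDER2
  55.0.0.0/10 (55.0.0.0 - 55.63.255.255) -> DIST2
  55.32.0.0/11 (55.32.0.0 - 55.63.255.255) -> INET-GW
  55.51.224.0/21 (55.51.224.0 - 55.51.231.255) -> ISP-GW
More-specific entries that do NOT match:
  55.51.224.128/29 (55.51.224.128 - 55.51.224.135) does not contain 55.51.224.140
  55.51.224.152/29 (55.51.224.152 - 55.51.224.159) does not contain 55.51.224.140
  55.51.160.136/29 (55.51.160.136 - 55.51.160.143) does not contain 55.51.224.140
  55.51.228.128/27 (55.51.228.128 - 55.51.228.159) does not contain 55.51.224.140
  55.51.160.128/27 (55.51.160.128 - 55.51.160.159) does not contain 55.51.224.140
  39.51.224.128/27 (39.51.224.128 - 39.51.224.159) does not contain 55.51.224.140
  55.51.224.0/26 (55.51.224.0 - 55.51.224.63) does not contain 55.51.224.140
  55.51.226.128/25 (55.51.226.128 - 55.51.226.255) does not contain 55.51.224.140
  55.51.226.0/24 (55.51.226.0 - 55.51.226.255) does not contain 55.51.224.140
Longest matching prefix is /21 -> next hop ISP-GW.

ISP-GW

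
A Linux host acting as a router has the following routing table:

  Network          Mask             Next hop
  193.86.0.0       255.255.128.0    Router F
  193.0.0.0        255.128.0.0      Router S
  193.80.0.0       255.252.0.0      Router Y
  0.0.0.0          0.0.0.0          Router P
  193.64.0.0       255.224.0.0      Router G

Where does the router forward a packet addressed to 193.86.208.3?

Routes whose prefix contains 193.86.208.3:
  0.0.0.0/0 (default, matches everything) -> Router P
  193.0.0.0/9 (193.0.0.0 - 193.127.255.255) -> Router S
  193.64.0.0/11 (193.64.0.0 - 193.95.255.255) -> Router G
More-specific entries that do NOT match:
  193.86.0.0/17 (193.86.0.0 - 193.86.127.255) does not contain 193.86.208.3
  193.80.0.0/14 (193.80.0.0 - 193.83.255.255) does not contain 193.86.208.3
Longest matching prefix is /11 -> next hop Router G.

Router G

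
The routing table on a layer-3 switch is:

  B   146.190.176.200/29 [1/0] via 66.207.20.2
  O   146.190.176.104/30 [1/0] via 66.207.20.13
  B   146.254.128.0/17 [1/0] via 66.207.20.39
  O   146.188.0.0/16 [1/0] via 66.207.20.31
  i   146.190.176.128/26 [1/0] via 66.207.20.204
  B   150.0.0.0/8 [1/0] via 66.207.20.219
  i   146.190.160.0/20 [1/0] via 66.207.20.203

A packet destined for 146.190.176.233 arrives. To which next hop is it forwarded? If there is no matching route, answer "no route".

no route

No entry's prefix contains 146.190.176.233; there is no default route.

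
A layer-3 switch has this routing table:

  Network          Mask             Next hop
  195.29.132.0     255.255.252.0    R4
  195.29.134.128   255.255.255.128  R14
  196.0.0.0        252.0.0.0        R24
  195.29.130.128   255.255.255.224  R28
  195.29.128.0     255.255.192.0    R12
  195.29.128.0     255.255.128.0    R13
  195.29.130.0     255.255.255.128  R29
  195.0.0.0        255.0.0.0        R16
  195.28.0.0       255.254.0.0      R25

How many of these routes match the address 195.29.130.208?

Prefixes containing 195.29.130.208:
  195.0.0.0/8 (195.0.0.0 - 195.255.255.255)
  195.28.0.0/15 (195.28.0.0 - 195.29.255.255)
  195.29.128.0/17 (195.29.128.0 - 195.29.255.255)
  195.29.128.0/18 (195.29.128.0 - 195.29.191.255)
Total matching entries: 4.

4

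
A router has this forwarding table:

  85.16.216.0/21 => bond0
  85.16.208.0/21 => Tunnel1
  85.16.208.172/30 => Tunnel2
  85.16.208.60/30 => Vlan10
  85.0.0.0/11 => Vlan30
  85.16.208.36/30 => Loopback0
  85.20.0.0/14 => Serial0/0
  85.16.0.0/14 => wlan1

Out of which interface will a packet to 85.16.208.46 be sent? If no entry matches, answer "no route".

Tunnel1

Routes whose prefix contains 85.16.208.46:
  85.0.0.0/11 (85.0.0.0 - 85.31.255.255) -> Vlan30
  85.16.0.0/14 (85.16.0.0 - 85.19.255.255) -> wlan1
  85.16.208.0/21 (85.16.208.0 - 85.16.215.255) -> Tunnel1
More-specific entries that do NOT match:
  85.16.208.172/30 (85.16.208.172 - 85.16.208.175) does not contain 85.16.208.46
  85.16.208.60/30 (85.16.208.60 - 85.16.208.63) does not contain 85.16.208.46
  85.16.208.36/30 (85.16.208.36 - 85.16.208.39) does not contain 85.16.208.46
Longest matching prefix is /21 -> interface Tunnel1.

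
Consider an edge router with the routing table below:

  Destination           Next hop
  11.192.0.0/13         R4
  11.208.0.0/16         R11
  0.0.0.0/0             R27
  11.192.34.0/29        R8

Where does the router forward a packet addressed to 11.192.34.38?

Routes whose prefix contains 11.192.34.38:
  0.0.0.0/0 (default, matches everything) -> R27
  11.192.0.0/13 (11.192.0.0 - 11.199.255.255) -> R4
More-specific entries that do NOT match:
  11.192.34.0/29 (11.192.34.0 - 11.192.34.7) does not contain 11.192.34.38
  11.208.0.0/16 (11.208.0.0 - 11.208.255.255) does not contain 11.192.34.38
Longest matching prefix is /13 -> next hop R4.

R4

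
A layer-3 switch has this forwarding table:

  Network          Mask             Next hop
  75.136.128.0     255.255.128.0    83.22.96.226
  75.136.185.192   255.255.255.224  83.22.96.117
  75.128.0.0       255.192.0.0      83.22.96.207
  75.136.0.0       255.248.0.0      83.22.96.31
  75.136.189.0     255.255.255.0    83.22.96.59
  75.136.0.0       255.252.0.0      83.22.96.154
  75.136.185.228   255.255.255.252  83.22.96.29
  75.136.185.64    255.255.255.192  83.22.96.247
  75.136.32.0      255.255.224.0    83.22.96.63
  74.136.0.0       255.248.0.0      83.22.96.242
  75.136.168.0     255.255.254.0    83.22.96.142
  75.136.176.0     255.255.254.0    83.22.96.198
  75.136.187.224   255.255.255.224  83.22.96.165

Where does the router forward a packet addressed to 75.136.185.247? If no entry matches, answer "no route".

83.22.96.226

Routes whose prefix contains 75.136.185.247:
  75.128.0.0/10 (75.128.0.0 - 75.191.255.255) -> 83.22.96.207
  75.136.0.0/13 (75.136.0.0 - 75.143.255.255) -> 83.22.96.31
  75.136.0.0/14 (75.136.0.0 - 75.139.255.255) -> 83.22.96.154
  75.136.128.0/17 (75.136.128.0 - 75.136.255.255) -> 83.22.96.226
More-specific entries that do NOT match:
  75.136.185.228/30 (75.136.185.228 - 75.136.185.231) does not contain 75.136.185.247
  75.136.185.192/27 (75.136.185.192 - 75.136.185.223) does not contain 75.136.185.247
  75.136.187.224/27 (75.136.187.224 - 75.136.187.255) does not contain 75.136.185.247
  75.136.185.64/26 (75.136.185.64 - 75.136.185.127) does not contain 75.136.185.247
  75.136.189.0/24 (75.136.189.0 - 75.136.189.255) does not contain 75.136.185.247
  75.136.168.0/23 (75.136.168.0 - 75.136.169.255) does not contain 75.136.185.247
  75.136.176.0/23 (75.136.176.0 - 75.136.177.255) does not contain 75.136.185.247
  75.136.32.0/19 (75.136.32.0 - 75.136.63.255) does not contain 75.136.185.247
Longest matching prefix is /17 -> next hop 83.22.96.226.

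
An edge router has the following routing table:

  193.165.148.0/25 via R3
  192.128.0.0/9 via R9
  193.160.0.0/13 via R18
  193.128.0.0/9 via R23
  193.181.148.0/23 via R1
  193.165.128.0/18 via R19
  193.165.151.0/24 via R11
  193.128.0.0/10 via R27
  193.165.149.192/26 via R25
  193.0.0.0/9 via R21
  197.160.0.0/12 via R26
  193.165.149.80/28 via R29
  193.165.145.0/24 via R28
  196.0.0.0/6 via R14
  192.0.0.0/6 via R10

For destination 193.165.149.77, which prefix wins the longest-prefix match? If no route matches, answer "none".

193.165.128.0/18

Entries matching 193.165.149.77:
  192.0.0.0/6 (192.0.0.0 - 195.255.255.255)
  193.128.0.0/9 (193.128.0.0 - 193.255.255.255)
  193.128.0.0/10 (193.128.0.0 - 193.191.255.255)
  193.160.0.0/13 (193.160.0.0 - 193.167.255.255)
  193.165.128.0/18 (193.165.128.0 - 193.165.191.255)
Most specific is 193.165.128.0/18.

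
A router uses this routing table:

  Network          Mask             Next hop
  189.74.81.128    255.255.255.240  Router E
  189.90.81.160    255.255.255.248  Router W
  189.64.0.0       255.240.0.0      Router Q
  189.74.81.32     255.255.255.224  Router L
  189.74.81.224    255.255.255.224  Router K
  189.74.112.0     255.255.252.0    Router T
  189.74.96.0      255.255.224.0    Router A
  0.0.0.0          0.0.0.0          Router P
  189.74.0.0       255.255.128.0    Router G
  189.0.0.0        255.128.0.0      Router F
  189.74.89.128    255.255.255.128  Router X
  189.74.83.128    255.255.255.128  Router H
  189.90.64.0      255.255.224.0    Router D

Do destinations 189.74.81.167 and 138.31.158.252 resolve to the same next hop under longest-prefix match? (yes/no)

no

189.74.81.167: longest match 189.74.0.0/17 -> Router G
138.31.158.252: longest match 0.0.0.0/0 -> Router P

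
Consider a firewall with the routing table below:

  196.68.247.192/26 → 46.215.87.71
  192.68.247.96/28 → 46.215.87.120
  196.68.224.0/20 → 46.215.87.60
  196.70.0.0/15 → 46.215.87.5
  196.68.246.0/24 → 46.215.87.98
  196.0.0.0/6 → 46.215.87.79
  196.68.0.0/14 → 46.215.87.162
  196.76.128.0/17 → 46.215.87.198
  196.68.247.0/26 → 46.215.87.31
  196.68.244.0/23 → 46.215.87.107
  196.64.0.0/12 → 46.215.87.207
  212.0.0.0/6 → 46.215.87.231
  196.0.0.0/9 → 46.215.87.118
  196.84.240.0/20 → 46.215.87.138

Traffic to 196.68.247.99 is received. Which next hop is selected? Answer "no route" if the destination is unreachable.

46.215.87.162

Routes whose prefix contains 196.68.247.99:
  196.0.0.0/6 (196.0.0.0 - 199.255.255.255) -> 46.215.87.79
  196.0.0.0/9 (196.0.0.0 - 196.127.255.255) -> 46.215.87.118
  196.64.0.0/12 (196.64.0.0 - 196.79.255.255) -> 46.215.87.207
  196.68.0.0/14 (196.68.0.0 - 196.71.255.255) -> 46.215.87.162
More-specific entries that do NOT match:
  192.68.247.96/28 (192.68.247.96 - 192.68.247.111) does not contain 196.68.247.99
  196.68.247.192/26 (196.68.247.192 - 196.68.247.255) does not contain 196.68.247.99
  196.68.247.0/26 (196.68.247.0 - 196.68.247.63) does not contain 196.68.247.99
  196.68.246.0/24 (196.68.246.0 - 196.68.246.255) does not contain 196.68.247.99
  196.68.244.0/23 (196.68.244.0 - 196.68.245.255) does not contain 196.68.247.99
  196.68.224.0/20 (196.68.224.0 - 196.68.239.255) does not contain 196.68.247.99
  196.84.240.0/20 (196.84.240.0 - 196.84.255.255) does not contain 196.68.247.99
  196.76.128.0/17 (196.76.128.0 - 196.76.255.255) does not contain 196.68.247.99
  196.70.0.0/15 (196.70.0.0 - 196.71.255.255) does not contain 196.68.247.99
Longest matching prefix is /14 -> next hop 46.215.87.162.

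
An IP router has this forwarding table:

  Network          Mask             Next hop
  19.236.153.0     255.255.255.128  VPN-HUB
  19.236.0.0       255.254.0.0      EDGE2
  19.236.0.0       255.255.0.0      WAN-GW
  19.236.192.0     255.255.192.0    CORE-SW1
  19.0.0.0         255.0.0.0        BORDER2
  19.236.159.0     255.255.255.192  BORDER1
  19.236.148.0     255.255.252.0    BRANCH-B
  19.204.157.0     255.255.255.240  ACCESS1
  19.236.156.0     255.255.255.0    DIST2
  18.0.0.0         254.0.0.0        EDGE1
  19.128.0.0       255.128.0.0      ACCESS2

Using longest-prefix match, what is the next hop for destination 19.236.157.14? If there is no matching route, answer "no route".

Routes whose prefix contains 19.236.157.14:
  18.0.0.0/7 (18.0.0.0 - 19.255.255.255) -> EDGE1
  19.0.0.0/8 (19.0.0.0 - 19.255.255.255) -> BORDER2
  19.128.0.0/9 (19.128.0.0 - 19.255.255.255) -> ACCESS2
  19.236.0.0/15 (19.236.0.0 - 19.237.255.255) -> EDGE2
  19.236.0.0/16 (19.236.0.0 - 19.236.255.255) -> WAN-GW
More-specific entries that do NOT match:
  19.204.157.0/28 (19.204.157.0 - 19.204.157.15) does not contain 19.236.157.14
  19.236.159.0/26 (19.236.159.0 - 19.236.159.63) does not contain 19.236.157.14
  19.236.153.0/25 (19.236.153.0 - 19.236.153.127) does not contain 19.236.157.14
  19.236.156.0/24 (19.236.156.0 - 19.236.156.255) does not contain 19.236.157.14
  19.236.148.0/22 (19.236.148.0 - 19.236.151.255) does not contain 19.236.157.14
  19.236.192.0/18 (19.236.192.0 - 19.236.255.255) does not contain 19.236.157.14
Longest matching prefix is /16 -> next hop WAN-GW.

WAN-GW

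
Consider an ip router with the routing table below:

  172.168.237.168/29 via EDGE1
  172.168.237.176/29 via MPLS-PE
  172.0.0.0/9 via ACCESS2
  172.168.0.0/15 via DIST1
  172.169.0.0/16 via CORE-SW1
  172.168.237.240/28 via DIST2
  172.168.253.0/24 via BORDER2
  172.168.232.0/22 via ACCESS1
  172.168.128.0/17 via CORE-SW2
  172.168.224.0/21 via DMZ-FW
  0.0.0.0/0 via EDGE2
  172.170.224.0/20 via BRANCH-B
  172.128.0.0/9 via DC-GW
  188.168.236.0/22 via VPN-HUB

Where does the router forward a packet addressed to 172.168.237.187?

Routes whose prefix contains 172.168.237.187:
  0.0.0.0/0 (default, matches everything) -> EDGE2
  172.128.0.0/9 (172.128.0.0 - 172.255.255.255) -> DC-GW
  172.168.0.0/15 (172.168.0.0 - 172.169.255.255) -> DIST1
  172.168.128.0/17 (172.168.128.0 - 172.168.255.255) -> CORE-SW2
More-specific entries that do NOT match:
  172.168.237.168/29 (172.168.237.168 - 172.168.237.175) does not contain 172.168.237.187
  172.168.237.176/29 (172.168.237.176 - 172.168.237.183) does not contain 172.168.237.187
  172.168.237.240/28 (172.168.237.240 - 172.168.237.255) does not contain 172.168.237.187
  172.168.253.0/24 (172.168.253.0 - 172.168.253.255) does not contain 172.168.237.187
  172.168.232.0/22 (172.168.232.0 - 172.168.235.255) does not contain 172.168.237.187
  188.168.236.0/22 (188.168.236.0 - 188.168.239.255) does not contain 172.168.237.187
  172.168.224.0/21 (172.168.224.0 - 172.168.231.255) does not contain 172.168.237.187
  172.170.224.0/20 (172.170.224.0 - 172.170.239.255) does not contain 172.168.237.187
Longest matching prefix is /17 -> next hop CORE-SW2.

CORE-SW2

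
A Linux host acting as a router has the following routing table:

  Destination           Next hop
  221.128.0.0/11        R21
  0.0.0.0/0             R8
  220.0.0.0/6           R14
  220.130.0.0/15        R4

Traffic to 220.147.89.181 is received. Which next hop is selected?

Routes whose prefix contains 220.147.89.181:
  0.0.0.0/0 (default, matches everything) -> R8
  220.0.0.0/6 (220.0.0.0 - 223.255.255.255) -> R14
More-specific entries that do NOT match:
  220.130.0.0/15 (220.130.0.0 - 220.131.255.255) does not contain 220.147.89.181
  221.128.0.0/11 (221.128.0.0 - 221.159.255.255) does not contain 220.147.89.181
Longest matching prefix is /6 -> next hop R14.

R14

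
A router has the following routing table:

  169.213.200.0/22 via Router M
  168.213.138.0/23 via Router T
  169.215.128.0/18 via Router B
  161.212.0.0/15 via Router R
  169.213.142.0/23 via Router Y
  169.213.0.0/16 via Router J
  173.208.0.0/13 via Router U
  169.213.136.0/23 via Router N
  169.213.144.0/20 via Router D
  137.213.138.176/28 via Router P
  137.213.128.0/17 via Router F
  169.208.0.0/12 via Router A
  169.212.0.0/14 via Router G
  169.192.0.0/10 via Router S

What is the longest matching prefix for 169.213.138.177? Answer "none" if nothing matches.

169.213.0.0/16

Entries matching 169.213.138.177:
  169.192.0.0/10 (169.192.0.0 - 169.255.255.255)
  169.208.0.0/12 (169.208.0.0 - 169.223.255.255)
  169.212.0.0/14 (169.212.0.0 - 169.215.255.255)
  169.213.0.0/16 (169.213.0.0 - 169.213.255.255)
Most specific is 169.213.0.0/16.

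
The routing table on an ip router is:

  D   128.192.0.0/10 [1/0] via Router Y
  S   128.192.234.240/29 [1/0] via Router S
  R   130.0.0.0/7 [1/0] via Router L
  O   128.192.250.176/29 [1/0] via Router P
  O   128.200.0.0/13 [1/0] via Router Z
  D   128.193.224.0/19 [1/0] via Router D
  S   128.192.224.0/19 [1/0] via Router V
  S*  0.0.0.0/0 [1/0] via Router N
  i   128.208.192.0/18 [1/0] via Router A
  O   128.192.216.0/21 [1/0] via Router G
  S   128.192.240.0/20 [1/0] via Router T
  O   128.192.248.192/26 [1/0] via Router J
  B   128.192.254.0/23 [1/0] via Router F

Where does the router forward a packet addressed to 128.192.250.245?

Routes whose prefix contains 128.192.250.245:
  0.0.0.0/0 (default, matches everything) -> Router N
  128.192.0.0/10 (128.192.0.0 - 128.255.255.255) -> Router Y
  128.192.224.0/19 (128.192.224.0 - 128.192.255.255) -> Router V
  128.192.240.0/20 (128.192.240.0 - 128.192.255.255) -> Router T
More-specific entries that do NOT match:
  128.192.234.240/29 (128.192.234.240 - 128.192.234.247) does not contain 128.192.250.245
  128.192.250.176/29 (128.192.250.176 - 128.192.250.183) does not contain 128.192.250.245
  128.192.248.192/26 (128.192.248.192 - 128.192.248.255) does not contain 128.192.250.245
  128.192.254.0/23 (128.192.254.0 - 128.192.255.255) does not contain 128.192.250.245
  128.192.216.0/21 (128.192.216.0 - 128.192.223.255) does not contain 128.192.250.245
Longest matching prefix is /20 -> next hop Router T.

Router T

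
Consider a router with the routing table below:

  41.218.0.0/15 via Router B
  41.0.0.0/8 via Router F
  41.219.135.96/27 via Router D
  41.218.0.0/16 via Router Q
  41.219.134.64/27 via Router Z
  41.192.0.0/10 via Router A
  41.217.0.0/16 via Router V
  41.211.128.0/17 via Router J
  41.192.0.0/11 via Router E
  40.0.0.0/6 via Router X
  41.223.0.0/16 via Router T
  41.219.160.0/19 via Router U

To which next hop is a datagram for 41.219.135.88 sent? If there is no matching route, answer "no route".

Routes whose prefix contains 41.219.135.88:
  40.0.0.0/6 (40.0.0.0 - 43.255.255.255) -> Router X
  41.0.0.0/8 (41.0.0.0 - 41.255.255.255) -> Router F
  41.192.0.0/10 (41.192.0.0 - 41.255.255.255) -> Router A
  41.192.0.0/11 (41.192.0.0 - 41.223.255.255) -> Router E
  41.218.0.0/15 (41.218.0.0 - 41.219.255.255) -> Router B
More-specific entries that do NOT match:
  41.219.135.96/27 (41.219.135.96 - 41.219.135.127) does not contain 41.219.135.88
  41.219.134.64/27 (41.219.134.64 - 41.219.134.95) does not contain 41.219.135.88
  41.219.160.0/19 (41.219.160.0 - 41.219.191.255) does not contain 41.219.135.88
  41.211.128.0/17 (41.211.128.0 - 41.211.255.255) does not contain 41.219.135.88
  41.218.0.0/16 (41.218.0.0 - 41.218.255.255) does not contain 41.219.135.88
  41.217.0.0/16 (41.217.0.0 - 41.217.255.255) does not contain 41.219.135.88
  41.223.0.0/16 (41.223.0.0 - 41.223.255.255) does not contain 41.219.135.88
Longest matching prefix is /15 -> next hop Router B.

Router B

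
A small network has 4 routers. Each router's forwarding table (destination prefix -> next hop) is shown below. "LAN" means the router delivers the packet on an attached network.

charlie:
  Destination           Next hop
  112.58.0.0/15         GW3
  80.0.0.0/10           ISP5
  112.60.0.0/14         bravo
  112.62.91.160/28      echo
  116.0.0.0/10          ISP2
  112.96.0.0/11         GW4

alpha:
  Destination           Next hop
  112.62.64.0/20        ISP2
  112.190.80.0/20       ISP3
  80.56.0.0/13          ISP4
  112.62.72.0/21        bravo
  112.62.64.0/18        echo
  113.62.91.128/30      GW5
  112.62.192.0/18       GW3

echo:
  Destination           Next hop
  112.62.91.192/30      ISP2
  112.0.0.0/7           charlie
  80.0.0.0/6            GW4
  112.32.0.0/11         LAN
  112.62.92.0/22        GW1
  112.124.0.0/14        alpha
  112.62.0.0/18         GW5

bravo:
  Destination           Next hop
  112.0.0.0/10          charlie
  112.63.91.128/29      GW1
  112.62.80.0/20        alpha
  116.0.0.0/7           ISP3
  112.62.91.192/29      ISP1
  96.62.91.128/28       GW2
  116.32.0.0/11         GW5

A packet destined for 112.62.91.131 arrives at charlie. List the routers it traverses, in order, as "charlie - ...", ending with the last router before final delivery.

At charlie: longest match for 112.62.91.131 is 112.60.0.0/14 -> bravo
At bravo: longest match for 112.62.91.131 is 112.62.80.0/20 -> alpha
At alpha: longest match for 112.62.91.131 is 112.62.64.0/18 -> echo
At echo: longest match for 112.62.91.131 is 112.32.0.0/11 -> LAN

charlie - bravo - alpha - echo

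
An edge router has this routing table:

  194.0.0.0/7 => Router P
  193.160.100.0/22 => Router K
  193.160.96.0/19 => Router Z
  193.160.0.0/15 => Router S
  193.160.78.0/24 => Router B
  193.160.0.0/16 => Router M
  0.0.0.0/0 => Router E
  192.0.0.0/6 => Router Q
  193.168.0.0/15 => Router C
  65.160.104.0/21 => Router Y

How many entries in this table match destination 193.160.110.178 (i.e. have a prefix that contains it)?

5

Prefixes containing 193.160.110.178:
  0.0.0.0/0 (default, matches everything)
  192.0.0.0/6 (192.0.0.0 - 195.255.255.255)
  193.160.0.0/15 (193.160.0.0 - 193.161.255.255)
  193.160.0.0/16 (193.160.0.0 - 193.160.255.255)
  193.160.96.0/19 (193.160.96.0 - 193.160.127.255)
Total matching entries: 5.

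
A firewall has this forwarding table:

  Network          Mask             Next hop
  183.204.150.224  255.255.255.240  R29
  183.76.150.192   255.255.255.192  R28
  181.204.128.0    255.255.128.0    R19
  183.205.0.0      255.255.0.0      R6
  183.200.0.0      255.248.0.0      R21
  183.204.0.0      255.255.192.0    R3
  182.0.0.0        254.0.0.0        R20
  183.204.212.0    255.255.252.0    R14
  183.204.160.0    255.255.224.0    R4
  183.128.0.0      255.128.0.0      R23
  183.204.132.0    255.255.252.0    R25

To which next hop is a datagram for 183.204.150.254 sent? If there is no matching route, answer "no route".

Routes whose prefix contains 183.204.150.254:
  182.0.0.0/7 (182.0.0.0 - 183.255.255.255) -> R20
  183.128.0.0/9 (183.128.0.0 - 183.255.255.255) -> R23
  183.200.0.0/13 (183.200.0.0 - 183.207.255.255) -> R21
More-specific entries that do NOT match:
  183.204.150.224/28 (183.204.150.224 - 183.204.150.239) does not contain 183.204.150.254
  183.76.150.192/26 (183.76.150.192 - 183.76.150.255) does not contain 183.204.150.254
  183.204.212.0/22 (183.204.212.0 - 183.204.215.255) does not contain 183.204.150.254
  183.204.132.0/22 (183.204.132.0 - 183.204.135.255) does not contain 183.204.150.254
  183.204.160.0/19 (183.204.160.0 - 183.204.191.255) does not contain 183.204.150.254
  183.204.0.0/18 (183.204.0.0 - 183.204.63.255) does not contain 183.204.150.254
  181.204.128.0/17 (181.204.128.0 - 181.204.255.255) does not contain 183.204.150.254
  183.205.0.0/16 (183.205.0.0 - 183.205.255.255) does not contain 183.204.150.254
Longest matching prefix is /13 -> next hop R21.

R21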